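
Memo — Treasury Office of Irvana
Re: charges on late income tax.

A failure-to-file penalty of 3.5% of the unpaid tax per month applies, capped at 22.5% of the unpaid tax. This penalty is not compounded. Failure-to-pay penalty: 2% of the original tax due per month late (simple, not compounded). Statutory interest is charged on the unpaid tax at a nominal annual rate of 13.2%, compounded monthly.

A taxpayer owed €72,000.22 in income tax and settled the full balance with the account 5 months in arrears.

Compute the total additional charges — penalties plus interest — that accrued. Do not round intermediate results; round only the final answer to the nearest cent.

€23,848.16

Failure-to-file: 5 × 3.5% × €72,000.22 = €12,600.04… (under the 22.5% cap)
Failure-to-pay penalty: 5 × 2% × €72,000.22 = €7,200.02…
Interest (13.2%/yr ÷ 12 = 1.1%/month): €72,000.22 × ((1 + 0.011)^5 − 1) = €4,048.0960…
Penalties + interest = €19,800.0605 + €4,048.0960… = €23,848.16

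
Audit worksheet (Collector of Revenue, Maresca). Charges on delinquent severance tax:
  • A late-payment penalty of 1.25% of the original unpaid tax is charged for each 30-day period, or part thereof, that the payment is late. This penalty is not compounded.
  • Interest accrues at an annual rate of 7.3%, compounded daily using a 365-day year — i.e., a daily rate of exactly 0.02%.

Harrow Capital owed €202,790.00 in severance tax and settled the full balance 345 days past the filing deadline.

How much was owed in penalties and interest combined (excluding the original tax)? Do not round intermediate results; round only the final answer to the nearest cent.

Penalty periods: ⌈345/30⌉ = 12; penalty = 12 × 1.25% × €202,790.00 = €30,418.50
Interest: €202,790.00 × ((1 + 0.0002)^345 − 1) = €202,790.00 × 0.07142882… = €14,485.0499…
Penalties + interest = €30,418.5000 + €14,485.0499… = €44,903.55

€44,903.55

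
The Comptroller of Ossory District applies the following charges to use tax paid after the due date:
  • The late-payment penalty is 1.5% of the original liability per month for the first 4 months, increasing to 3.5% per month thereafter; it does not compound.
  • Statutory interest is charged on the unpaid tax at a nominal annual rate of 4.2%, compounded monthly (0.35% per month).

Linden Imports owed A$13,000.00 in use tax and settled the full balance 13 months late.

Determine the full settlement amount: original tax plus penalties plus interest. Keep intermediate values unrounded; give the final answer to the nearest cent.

A$18,479.08

Penalty, months 1–4: 4 × 1.5% × A$13,000.00 = A$780.00
Penalty, months 5–13: 9 × 3.5% × A$13,000.00 = A$4,095.00
Interest: A$13,000.00 × ((1 + 0.0035)^13 − 1) = A$13,000.00 × 0.0464679… = A$604.0823…
Total = A$13,000.00 + A$4,875.0000 + A$604.0823… = A$18,479.08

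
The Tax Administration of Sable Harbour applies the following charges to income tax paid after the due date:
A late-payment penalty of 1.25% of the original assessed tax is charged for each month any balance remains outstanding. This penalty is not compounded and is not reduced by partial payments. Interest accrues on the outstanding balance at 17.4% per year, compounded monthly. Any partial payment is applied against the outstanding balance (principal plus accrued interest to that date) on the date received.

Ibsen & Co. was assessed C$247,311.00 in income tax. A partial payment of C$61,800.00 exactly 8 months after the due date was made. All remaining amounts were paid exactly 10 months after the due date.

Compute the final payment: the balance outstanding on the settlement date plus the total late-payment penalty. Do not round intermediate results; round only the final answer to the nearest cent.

Monthly rate = 17.4% ÷ 12 = 1.45%
Balance at month 8: C$247,311.0000 × (1 + 0.0145)^8 = C$277,497.9917…
After C$61,800.00 payment: C$277,497.9917… − C$61,800.00 = C$215,697.9917…
Balance at month 10: C$215,697.9917… × (1 + 0.0145)^2 = C$221,998.5840…
Penalty: 10 × 1.25% × C$247,311.00 = C$30,913.88…
Final settlement = outstanding balance + penalty = C$221,998.5840… + C$30,913.88… = C$252,912.46

C$252,912.46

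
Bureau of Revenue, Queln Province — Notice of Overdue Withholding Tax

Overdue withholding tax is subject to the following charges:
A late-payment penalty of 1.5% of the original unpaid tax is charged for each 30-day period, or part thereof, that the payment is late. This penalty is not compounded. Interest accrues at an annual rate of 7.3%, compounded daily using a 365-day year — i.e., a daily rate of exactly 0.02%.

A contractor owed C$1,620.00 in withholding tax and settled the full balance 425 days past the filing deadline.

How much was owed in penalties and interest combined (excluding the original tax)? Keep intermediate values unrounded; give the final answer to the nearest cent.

C$508.21

Penalty periods: ⌈425/30⌉ = 15; penalty = 15 × 1.5% × C$1,620.00 = C$364.50
Interest: C$1,620.00 × ((1 + 0.0002)^425 − 1) = C$1,620.00 × 0.08870781… = C$143.7067…
Penalties + interest = C$364.5000 + C$143.7067… = C$508.21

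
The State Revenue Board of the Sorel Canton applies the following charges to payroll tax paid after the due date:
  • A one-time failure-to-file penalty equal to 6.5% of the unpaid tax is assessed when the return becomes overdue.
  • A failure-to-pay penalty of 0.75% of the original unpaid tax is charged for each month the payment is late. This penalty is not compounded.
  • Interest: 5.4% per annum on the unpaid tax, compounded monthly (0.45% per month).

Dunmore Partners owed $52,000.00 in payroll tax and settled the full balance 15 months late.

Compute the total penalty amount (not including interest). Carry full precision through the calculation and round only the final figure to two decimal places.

Failure-to-file penalty: 6.5% × $52,000.00 = $3,380.00
Failure-to-pay penalty: 15 × 0.75% × $52,000.00 = $5,850.00
Total penalty = $3,380.00 + $5,850.00 = $9,230.00

$9,230.00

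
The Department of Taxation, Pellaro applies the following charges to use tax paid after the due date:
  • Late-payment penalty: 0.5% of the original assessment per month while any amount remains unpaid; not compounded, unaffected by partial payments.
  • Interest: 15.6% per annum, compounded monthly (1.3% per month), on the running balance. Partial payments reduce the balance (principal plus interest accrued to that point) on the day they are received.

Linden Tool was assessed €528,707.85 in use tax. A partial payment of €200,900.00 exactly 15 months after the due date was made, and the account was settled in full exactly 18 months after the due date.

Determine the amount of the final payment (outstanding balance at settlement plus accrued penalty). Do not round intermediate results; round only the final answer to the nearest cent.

Balance at month 15: €528,707.8500 × (1 + 0.013)^15 = €641,737.5310…
After €200,900.00 payment: €641,737.5310… − €200,900.00 = €440,837.5310…
Balance at month 18: €440,837.5310… × (1 + 0.013)^3 = €458,254.6679…
Penalty: 18 × 0.5% × €528,707.85 = €47,583.71…
Final settlement = outstanding balance + penalty = €458,254.6679… + €47,583.71… = €505,838.37

€505,838.37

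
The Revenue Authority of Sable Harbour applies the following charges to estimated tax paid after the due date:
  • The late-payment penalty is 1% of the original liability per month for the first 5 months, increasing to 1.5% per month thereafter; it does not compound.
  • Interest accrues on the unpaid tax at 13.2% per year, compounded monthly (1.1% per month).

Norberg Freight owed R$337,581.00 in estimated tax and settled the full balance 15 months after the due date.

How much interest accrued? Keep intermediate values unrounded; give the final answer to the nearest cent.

R$60,201.19

Interest: R$337,581.00 × ((1 + 0.011)^15 − 1) = R$337,581.00 × 0.1783311… = R$60,201.1852…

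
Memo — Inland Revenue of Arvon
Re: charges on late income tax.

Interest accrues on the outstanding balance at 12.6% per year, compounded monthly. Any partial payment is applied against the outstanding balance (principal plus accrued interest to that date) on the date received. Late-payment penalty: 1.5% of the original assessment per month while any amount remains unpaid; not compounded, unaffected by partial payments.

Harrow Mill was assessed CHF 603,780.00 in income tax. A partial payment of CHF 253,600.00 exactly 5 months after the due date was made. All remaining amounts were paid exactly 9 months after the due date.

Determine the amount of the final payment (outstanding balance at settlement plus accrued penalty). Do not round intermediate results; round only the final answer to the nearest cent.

Monthly rate = 12.6% ÷ 12 = 1.05%
Balance at month 5: CHF 603,780.0000 × (1 + 0.0105)^5 = CHF 636,151.1437…
After CHF 253,600.00 payment: CHF 636,151.1437… − CHF 253,600.00 = CHF 382,551.1437…
Balance at month 9: CHF 382,551.1437… × (1 + 0.0105)^4 = CHF 398,873.1254…
Penalty: 9 × 1.5% × CHF 603,780.00 = CHF 81,510.30
Final settlement = outstanding balance + penalty = CHF 398,873.1254… + CHF 81,510.30 = CHF 480,383.43

CHF 480,383.43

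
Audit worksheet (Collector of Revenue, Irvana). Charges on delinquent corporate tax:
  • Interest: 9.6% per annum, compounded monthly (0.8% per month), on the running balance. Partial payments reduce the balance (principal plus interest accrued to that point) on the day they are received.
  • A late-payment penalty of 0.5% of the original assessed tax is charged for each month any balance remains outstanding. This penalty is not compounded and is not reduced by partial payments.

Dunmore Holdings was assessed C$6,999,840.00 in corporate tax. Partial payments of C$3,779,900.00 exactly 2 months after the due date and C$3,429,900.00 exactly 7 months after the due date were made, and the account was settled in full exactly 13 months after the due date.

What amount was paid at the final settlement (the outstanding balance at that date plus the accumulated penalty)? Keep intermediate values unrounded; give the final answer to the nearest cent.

Balance at month 2: C$6,999,840.0000 × (1 + 0.008)^2 = C$7,112,285.4298…
After C$3,779,900.00 payment: C$7,112,285.4298… − C$3,779,900.00 = C$3,332,385.4298…
Balance at month 7: C$3,332,385.4298… × (1 + 0.008)^5 = C$3,467,830.7038…
After C$3,429,900.00 payment: C$3,467,830.7038… − C$3,429,900.00 = C$37,930.7038…
Balance at month 13: C$37,930.7038… × (1 + 0.008)^6 = C$39,788.1818…
Penalty: 13 × 0.5% × C$6,999,840.00 = C$454,989.60
Final settlement = outstanding balance + penalty = C$39,788.1818… + C$454,989.60 = C$494,777.78

C$494,777.78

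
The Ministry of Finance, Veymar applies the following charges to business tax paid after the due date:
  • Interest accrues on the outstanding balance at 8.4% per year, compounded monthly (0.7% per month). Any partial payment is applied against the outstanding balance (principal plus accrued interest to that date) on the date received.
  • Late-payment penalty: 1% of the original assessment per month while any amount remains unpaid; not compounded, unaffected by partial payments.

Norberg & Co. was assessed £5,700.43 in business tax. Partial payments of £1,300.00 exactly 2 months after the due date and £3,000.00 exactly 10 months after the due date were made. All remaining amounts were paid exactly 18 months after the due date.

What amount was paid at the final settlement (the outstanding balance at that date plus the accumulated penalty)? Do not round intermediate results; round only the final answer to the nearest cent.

£2,863.46

Balance at month 2: £5,700.4300 × (1 + 0.007)^2 = £5,780.5153…
After £1,300.00 payment: £5,780.5153… − £1,300.00 = £4,480.5153…
Balance at month 10: £4,480.5153… × (1 + 0.007)^8 = £4,737.6583…
After £3,000.00 payment: £4,737.6583… − £3,000.00 = £1,737.6583…
Balance at month 18: £1,737.6583… × (1 + 0.007)^8 = £1,837.3849…
Penalty: 18 × 1% × £5,700.43 = £1,026.08…
Final settlement = outstanding balance + penalty = £1,837.3849… + £1,026.08… = £2,863.46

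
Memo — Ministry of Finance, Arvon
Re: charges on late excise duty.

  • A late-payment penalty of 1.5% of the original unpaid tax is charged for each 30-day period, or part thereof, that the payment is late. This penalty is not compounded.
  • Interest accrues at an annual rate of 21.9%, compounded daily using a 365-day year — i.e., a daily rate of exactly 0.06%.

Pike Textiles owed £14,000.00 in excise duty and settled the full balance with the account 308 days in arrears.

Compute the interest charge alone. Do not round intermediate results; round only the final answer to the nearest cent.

Interest: £14,000.00 × ((1 + 0.0006)^308 − 1) = £14,000.00 × 0.20291116… = £2,840.7562…

£2,840.76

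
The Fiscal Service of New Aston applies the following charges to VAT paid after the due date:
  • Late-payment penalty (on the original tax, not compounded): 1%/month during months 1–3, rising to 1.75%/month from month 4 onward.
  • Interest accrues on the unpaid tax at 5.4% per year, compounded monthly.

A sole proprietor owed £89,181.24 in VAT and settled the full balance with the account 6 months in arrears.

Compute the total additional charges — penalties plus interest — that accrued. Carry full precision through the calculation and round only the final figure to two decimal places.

£9,792.60

Penalty, months 1–3: 3 × 1% × £89,181.24 = £2,675.44…
Penalty, months 4–6: 3 × 1.75% × £89,181.24 = £4,682.02…
Interest (5.4%/yr ÷ 12 = 0.45%/month): £89,181.24 × ((1 + 0.0045)^6 − 1) = £2,435.1454…
Penalties + interest = £7,357.4523 + £2,435.1454… = £9,792.60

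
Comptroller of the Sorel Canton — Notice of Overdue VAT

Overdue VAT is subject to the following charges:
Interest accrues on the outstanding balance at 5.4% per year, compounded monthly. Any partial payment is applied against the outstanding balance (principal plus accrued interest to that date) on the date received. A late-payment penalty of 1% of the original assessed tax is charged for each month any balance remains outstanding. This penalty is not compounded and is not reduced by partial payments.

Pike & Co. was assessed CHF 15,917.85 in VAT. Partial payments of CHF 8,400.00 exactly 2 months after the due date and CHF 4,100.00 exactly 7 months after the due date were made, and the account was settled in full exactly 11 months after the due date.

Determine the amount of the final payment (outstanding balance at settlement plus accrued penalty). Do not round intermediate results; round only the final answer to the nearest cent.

Monthly rate = 5.4% ÷ 12 = 0.45%
Balance at month 2: CHF 15,917.8500 × (1 + 0.0045)^2 = CHF 16,061.4330…
After CHF 8,400.00 payment: CHF 16,061.4330… − CHF 8,400.00 = CHF 7,661.4330…
Balance at month 7: CHF 7,661.4330… × (1 + 0.0045)^5 = CHF 7,835.3737…
After CHF 4,100.00 payment: CHF 7,835.3737… − CHF 4,100.00 = CHF 3,735.3737…
Balance at month 11: CHF 3,735.3737… × (1 + 0.0045)^4 = CHF 3,803.0656…
Penalty: 11 × 1% × CHF 15,917.85 = CHF 1,750.96…
Final settlement = outstanding balance + penalty = CHF 3,803.0656… + CHF 1,750.96… = CHF 5,554.03

CHF 5,554.03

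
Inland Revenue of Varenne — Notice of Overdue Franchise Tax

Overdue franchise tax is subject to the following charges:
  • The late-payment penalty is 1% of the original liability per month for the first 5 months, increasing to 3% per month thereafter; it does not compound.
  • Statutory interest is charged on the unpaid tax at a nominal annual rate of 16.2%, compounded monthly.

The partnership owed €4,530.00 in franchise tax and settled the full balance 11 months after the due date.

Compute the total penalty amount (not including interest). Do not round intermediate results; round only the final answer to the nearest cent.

Penalty, months 1–5: 5 × 1% × €4,530.00 = €226.50
Penalty, months 6–11: 6 × 3% × €4,530.00 = €815.40
Total penalty = €226.50 + €815.40 = €1,041.90

€1,041.90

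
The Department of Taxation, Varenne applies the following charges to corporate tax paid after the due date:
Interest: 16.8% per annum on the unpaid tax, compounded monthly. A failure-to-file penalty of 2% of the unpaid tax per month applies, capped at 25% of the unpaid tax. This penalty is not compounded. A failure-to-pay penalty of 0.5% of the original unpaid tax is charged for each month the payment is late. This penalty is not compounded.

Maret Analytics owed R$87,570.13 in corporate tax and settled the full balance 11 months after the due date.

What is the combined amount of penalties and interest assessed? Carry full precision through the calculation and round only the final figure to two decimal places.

Failure-to-file: 11 × 2% × R$87,570.13 = R$19,265.43… (under the 25% cap)
Failure-to-pay penalty: 11 × 0.5% × R$87,570.13 = R$4,816.36…
Interest (16.8%/yr ÷ 12 = 1.4%/month): R$87,570.13 × ((1 + 0.014)^11 − 1) = R$14,470.5865…
Penalties + interest = R$24,081.7858… + R$14,470.5865… = R$38,552.37

R$38,552.37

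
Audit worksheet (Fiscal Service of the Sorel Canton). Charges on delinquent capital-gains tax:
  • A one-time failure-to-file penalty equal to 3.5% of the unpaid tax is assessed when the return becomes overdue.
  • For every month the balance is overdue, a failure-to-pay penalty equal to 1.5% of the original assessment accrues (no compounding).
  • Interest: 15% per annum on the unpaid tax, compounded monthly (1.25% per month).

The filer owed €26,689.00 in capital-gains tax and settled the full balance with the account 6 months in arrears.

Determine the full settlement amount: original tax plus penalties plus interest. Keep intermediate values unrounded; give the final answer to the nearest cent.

€32,090.40

Failure-to-file penalty: 3.5% × €26,689.00 = €934.12…
Failure-to-pay penalty = 1.5% × €26,689.00 × 6 mo = €2,402.01
Interest: €26,689.00 × ((1 + 0.0125)^6 − 1) = €26,689.00 × 0.0773832… = €2,065.2797…
Total = €26,689.00 + €3,336.1250 + €2,065.2797… = €32,090.40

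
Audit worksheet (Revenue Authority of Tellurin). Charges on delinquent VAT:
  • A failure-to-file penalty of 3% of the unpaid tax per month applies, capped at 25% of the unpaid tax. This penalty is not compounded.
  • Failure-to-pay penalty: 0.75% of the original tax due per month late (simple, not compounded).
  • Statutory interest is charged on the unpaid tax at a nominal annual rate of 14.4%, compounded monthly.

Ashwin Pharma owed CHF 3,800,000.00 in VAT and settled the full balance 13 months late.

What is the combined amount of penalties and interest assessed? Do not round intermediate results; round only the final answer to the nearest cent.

CHF 1,957,917.17

Failure-to-file: 13 × 3% × CHF 3,800,000.00 = CHF 1,482,000.00, capped at 25% × CHF 3,800,000.00 = CHF 950,000.00
Failure-to-pay penalty: 13 × 0.75% × CHF 3,800,000.00 = CHF 370,500.00
Interest (14.4%/yr ÷ 12 = 1.2%/month): CHF 3,800,000.00 × ((1 + 0.012)^13 − 1) = CHF 637,417.1668…
Penalties + interest = CHF 1,320,500.0000 + CHF 637,417.1668… = CHF 1,957,917.17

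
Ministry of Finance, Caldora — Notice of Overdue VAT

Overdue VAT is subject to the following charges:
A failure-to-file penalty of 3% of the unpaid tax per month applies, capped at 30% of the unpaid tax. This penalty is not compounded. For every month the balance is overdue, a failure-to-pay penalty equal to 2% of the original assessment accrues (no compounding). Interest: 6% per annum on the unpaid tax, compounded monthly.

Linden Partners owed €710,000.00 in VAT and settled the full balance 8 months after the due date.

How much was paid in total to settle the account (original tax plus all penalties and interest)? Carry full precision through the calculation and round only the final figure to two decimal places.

€1,022,902.00

Failure-to-file: 8 × 3% × €710,000.00 = €170,400.00 (under the 30% cap)
Failure-to-pay penalty = 2% × €710,000.00 × 8 mo = €113,600.00
Interest (6%/yr ÷ 12 = 0.5%/month): €710,000.00 × ((1 + 0.005)^8 − 1) = €28,902.0012…
Total = €710,000.00 + €284,000.0000 + €28,902.0012… = €1,022,902.00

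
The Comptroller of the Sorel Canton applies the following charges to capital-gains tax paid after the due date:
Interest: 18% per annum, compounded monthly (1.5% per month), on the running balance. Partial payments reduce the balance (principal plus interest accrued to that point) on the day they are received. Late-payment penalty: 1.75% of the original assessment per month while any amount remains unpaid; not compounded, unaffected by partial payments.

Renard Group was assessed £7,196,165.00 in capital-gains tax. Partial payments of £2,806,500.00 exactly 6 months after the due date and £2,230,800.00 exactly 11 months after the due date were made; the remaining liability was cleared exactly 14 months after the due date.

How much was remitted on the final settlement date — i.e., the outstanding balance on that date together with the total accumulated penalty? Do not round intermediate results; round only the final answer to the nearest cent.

£5,132,777.14

Balance at month 6: £7,196,165.0000 × (1 + 0.015)^6 = £7,868,598.1455…
After £2,806,500.00 payment: £7,868,598.1455… − £2,806,500.00 = £5,062,098.1455…
Balance at month 11: £5,062,098.1455… × (1 + 0.015)^5 = £5,453,317.3582…
After £2,230,800.00 payment: £5,453,317.3582… − £2,230,800.00 = £3,222,517.3582…
Balance at month 14: £3,222,517.3582… × (1 + 0.015)^3 = £3,369,716.7145…
Penalty: 14 × 1.75% × £7,196,165.00 = £1,763,060.43…
Final settlement = outstanding balance + penalty = £3,369,716.7145… + £1,763,060.43… = £5,132,777.14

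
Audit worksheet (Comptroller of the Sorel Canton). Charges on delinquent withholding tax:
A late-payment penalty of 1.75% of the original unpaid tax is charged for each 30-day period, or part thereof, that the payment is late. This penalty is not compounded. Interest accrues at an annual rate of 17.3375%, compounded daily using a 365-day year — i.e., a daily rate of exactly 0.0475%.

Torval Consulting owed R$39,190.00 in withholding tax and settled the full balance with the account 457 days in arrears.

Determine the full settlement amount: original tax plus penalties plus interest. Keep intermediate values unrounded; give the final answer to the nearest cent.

R$59,661.81

Penalty periods: ⌈457/30⌉ = 16; penalty = 16 × 1.75% × R$39,190.00 = R$10,973.20
Interest: R$39,190.00 × ((1 + 0.000475)^457 − 1) = R$39,190.00 × 0.24237325… = R$9,498.6076…
Total = R$39,190.00 + R$10,973.2000 + R$9,498.6076… = R$59,661.81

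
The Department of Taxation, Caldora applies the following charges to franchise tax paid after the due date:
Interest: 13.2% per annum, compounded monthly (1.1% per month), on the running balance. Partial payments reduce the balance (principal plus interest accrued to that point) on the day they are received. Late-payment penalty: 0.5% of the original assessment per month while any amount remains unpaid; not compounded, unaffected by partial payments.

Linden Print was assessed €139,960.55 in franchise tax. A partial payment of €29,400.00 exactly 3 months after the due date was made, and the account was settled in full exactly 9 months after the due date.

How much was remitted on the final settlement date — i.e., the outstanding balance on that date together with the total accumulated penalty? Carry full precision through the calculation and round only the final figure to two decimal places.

€129,345.90

Balance at month 3: €139,960.5500 × (1 + 0.011)^3 = €144,630.2401…
After €29,400.00 payment: €144,630.2401… − €29,400.00 = €115,230.2401…
Balance at month 9: €115,230.2401… × (1 + 0.011)^6 = €123,047.6717…
Penalty: 9 × 0.5% × €139,960.55 = €6,298.22…
Final settlement = outstanding balance + penalty = €123,047.6717… + €6,298.22… = €129,345.90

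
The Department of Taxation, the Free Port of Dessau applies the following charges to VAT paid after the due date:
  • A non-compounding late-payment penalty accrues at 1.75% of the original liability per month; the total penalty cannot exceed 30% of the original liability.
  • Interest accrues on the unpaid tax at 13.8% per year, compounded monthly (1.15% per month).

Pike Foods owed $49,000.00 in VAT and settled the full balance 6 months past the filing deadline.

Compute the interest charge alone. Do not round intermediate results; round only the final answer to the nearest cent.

Interest: $49,000.00 × ((1 + 0.0115)^6 − 1) = $49,000.00 × 0.0710144… = $3,479.7071…

$3,479.71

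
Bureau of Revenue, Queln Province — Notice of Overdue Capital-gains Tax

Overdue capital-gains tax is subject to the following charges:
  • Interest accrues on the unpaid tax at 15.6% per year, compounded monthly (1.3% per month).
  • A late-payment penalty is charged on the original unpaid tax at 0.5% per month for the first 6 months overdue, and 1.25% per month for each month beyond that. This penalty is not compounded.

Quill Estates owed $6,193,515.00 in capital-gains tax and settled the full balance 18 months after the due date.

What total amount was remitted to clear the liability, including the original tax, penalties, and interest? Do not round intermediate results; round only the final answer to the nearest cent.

$8,929,440.93

Penalty, months 1–6: 6 × 0.5% × $6,193,515.00 = $185,805.45
Penalty, months 7–18: 12 × 1.25% × $6,193,515.00 = $929,027.25
Interest: $6,193,515.00 × ((1 + 0.013)^18 − 1) = $6,193,515.00 × 0.2617404… = $1,621,093.2269…
Total = $6,193,515.00 + $1,114,832.7000 + $1,621,093.2269… = $8,929,440.93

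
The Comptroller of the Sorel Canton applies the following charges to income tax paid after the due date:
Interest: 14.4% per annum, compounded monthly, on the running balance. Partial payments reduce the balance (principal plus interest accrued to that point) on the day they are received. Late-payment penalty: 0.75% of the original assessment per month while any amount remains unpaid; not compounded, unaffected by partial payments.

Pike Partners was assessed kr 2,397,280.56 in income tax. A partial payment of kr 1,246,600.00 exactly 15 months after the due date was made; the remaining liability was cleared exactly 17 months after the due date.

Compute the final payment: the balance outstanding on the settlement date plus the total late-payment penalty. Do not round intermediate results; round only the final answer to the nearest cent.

kr 1,965,168.49

Monthly rate = 14.4% ÷ 12 = 1.2%
Balance at month 15: kr 2,397,280.5600 × (1 + 0.012)^15 = kr 2,866,992.4626…
After kr 1,246,600.00 payment: kr 2,866,992.4626… − kr 1,246,600.00 = kr 1,620,392.4626…
Balance at month 17: kr 1,620,392.4626… × (1 + 0.012)^2 = kr 1,659,515.2183…
Penalty: 17 × 0.75% × kr 2,397,280.56 = kr 305,653.27…
Final settlement = outstanding balance + penalty = kr 1,659,515.2183… + kr 305,653.27… = kr 1,965,168.49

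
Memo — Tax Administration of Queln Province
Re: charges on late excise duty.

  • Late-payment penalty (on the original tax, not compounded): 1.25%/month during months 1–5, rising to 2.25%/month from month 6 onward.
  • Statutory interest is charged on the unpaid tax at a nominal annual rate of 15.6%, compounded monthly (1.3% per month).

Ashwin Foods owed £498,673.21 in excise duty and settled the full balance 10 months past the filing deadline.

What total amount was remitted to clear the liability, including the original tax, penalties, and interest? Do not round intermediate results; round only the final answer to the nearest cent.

£654,695.46

Penalty, months 1–5: 5 × 1.25% × £498,673.21 = £31,167.08…
Penalty, months 6–10: 5 × 2.25% × £498,673.21 = £56,100.74…
Interest: £498,673.21 × ((1 + 0.013)^10 − 1) = £498,673.21 × 0.1378747… = £68,754.4354…
Total = £498,673.21 + £87,267.8118… + £68,754.4354… = £654,695.46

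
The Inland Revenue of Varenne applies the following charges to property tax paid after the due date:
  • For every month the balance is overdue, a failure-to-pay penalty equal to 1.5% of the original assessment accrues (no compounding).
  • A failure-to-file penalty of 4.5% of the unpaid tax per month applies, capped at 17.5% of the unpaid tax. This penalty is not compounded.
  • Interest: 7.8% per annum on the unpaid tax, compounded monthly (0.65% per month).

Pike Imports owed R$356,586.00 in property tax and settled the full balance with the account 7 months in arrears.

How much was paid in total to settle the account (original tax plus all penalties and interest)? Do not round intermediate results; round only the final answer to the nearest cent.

R$472,974.57

Failure-to-file: 7 × 4.5% × R$356,586.00 = R$112,324.59, capped at 17.5% × R$356,586.00 = R$62,402.55
Failure-to-pay penalty = 1.5% × R$356,586.00 × 7 mo = R$37,441.53
Interest: R$356,586.00 × ((1 + 0.0065)^7 − 1) = R$356,586.00 × 0.0463969… = R$16,544.4938…
Total = R$356,586.00 + R$99,844.0800 + R$16,544.4938… = R$472,974.57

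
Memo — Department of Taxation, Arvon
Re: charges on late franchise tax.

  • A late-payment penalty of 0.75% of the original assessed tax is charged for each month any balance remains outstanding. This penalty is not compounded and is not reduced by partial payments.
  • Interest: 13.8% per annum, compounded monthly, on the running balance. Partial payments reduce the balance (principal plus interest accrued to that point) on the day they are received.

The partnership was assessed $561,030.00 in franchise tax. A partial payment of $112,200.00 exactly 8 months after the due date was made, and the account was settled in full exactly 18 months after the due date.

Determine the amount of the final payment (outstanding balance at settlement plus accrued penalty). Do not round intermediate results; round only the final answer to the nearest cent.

$639,189.93

Monthly rate = 13.8% ÷ 12 = 1.15%
Balance at month 8: $561,030.0000 × (1 + 0.0115)^8 = $614,770.7297…
After $112,200.00 payment: $614,770.7297… − $112,200.00 = $502,570.7297…
Balance at month 18: $502,570.7297… × (1 + 0.0115)^10 = $563,450.8809…
Penalty: 18 × 0.75% × $561,030.00 = $75,739.05
Final settlement = outstanding balance + penalty = $563,450.8809… + $75,739.05 = $639,189.93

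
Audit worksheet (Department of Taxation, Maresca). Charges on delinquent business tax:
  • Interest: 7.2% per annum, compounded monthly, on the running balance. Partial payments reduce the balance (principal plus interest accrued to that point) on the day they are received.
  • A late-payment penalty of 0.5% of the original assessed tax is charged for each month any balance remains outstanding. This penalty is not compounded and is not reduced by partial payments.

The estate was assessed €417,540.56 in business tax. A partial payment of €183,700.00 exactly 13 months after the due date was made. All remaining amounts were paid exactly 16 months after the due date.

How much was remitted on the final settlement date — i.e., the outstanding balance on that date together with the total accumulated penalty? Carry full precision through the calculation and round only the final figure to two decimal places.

€305,856.50

Monthly rate = 7.2% ÷ 12 = 0.6%
Balance at month 13: €417,540.5600 × (1 + 0.006)^13 = €451,307.3627…
After €183,700.00 payment: €451,307.3627… − €183,700.00 = €267,607.3627…
Balance at month 16: €267,607.3627… × (1 + 0.006)^3 = €272,453.2546…
Penalty: 16 × 0.5% × €417,540.56 = €33,403.24…
Final settlement = outstanding balance + penalty = €272,453.2546… + €33,403.24… = €305,856.50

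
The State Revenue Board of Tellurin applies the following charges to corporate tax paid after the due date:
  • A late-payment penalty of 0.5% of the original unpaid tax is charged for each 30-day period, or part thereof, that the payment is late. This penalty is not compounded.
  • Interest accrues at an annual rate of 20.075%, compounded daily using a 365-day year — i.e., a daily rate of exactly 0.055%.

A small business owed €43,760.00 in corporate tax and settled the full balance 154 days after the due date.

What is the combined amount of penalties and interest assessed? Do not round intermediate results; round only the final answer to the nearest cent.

€5,179.66

Penalty periods: ⌈154/30⌉ = 6; penalty = 6 × 0.5% × €43,760.00 = €1,312.80
Interest: €43,760.00 × ((1 + 0.00055)^154 − 1) = €43,760.00 × 0.08836516… = €3,866.8593…
Penalties + interest = €1,312.8000 + €3,866.8593… = €5,179.66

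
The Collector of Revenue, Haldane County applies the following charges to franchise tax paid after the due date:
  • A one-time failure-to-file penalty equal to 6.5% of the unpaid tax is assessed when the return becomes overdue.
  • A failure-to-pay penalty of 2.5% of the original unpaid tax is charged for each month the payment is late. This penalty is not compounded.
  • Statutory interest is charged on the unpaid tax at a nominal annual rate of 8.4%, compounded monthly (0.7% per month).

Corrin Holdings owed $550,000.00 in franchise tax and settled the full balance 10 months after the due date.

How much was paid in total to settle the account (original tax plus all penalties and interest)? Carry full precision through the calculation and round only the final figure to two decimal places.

$762,985.67

Failure-to-file penalty: 6.5% × $550,000.00 = $35,750.00
Failure-to-pay penalty = 2.5% × $550,000.00 × 10 mo = $137,500.00
Interest: $550,000.00 × ((1 + 0.007)^10 − 1) = $550,000.00 × 0.0722467… = $39,735.6677…
Total = $550,000.00 + $173,250.0000 + $39,735.6677… = $762,985.67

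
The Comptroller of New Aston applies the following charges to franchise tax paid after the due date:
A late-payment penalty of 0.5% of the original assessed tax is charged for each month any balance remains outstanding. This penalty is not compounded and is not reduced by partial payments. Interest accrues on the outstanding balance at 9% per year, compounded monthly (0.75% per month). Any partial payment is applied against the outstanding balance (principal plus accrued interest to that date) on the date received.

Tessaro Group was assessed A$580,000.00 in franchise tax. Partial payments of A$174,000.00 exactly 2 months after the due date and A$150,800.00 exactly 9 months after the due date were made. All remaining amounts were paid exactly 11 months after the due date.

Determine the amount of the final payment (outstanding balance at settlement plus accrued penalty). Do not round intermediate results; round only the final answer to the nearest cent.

Balance at month 2: A$580,000.0000 × (1 + 0.0075)^2 = A$588,732.6250
After A$174,000.00 payment: A$588,732.6250 − A$174,000.00 = A$414,732.6250
Balance at month 9: A$414,732.6250 × (1 + 0.0075)^7 = A$437,002.1606…
After A$150,800.00 payment: A$437,002.1606… − A$150,800.00 = A$286,202.1606…
Balance at month 11: A$286,202.1606… × (1 + 0.0075)^2 = A$290,511.2919…
Penalty: 11 × 0.5% × A$580,000.00 = A$31,900.00
Final settlement = outstanding balance + penalty = A$290,511.2919… + A$31,900.00 = A$322,411.29

A$322,411.29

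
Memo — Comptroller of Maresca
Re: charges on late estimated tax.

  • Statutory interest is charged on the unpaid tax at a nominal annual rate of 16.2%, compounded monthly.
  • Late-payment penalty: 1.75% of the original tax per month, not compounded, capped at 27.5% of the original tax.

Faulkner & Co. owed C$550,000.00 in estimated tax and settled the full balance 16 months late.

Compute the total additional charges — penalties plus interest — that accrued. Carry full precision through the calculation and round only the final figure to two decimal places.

Penalty (uncapped): 16 × 1.75% × C$550,000.00 = C$154,000.00; cap = 27.5% × C$550,000.00 = C$151,250.00 → penalty = C$151,250.00
Interest (16.2%/yr ÷ 12 = 1.35%/month): C$550,000.00 × ((1 + 0.0135)^16 − 1) = C$131,620.6482…
Penalties + interest = C$151,250.0000 + C$131,620.6482… = C$282,870.65

C$282,870.65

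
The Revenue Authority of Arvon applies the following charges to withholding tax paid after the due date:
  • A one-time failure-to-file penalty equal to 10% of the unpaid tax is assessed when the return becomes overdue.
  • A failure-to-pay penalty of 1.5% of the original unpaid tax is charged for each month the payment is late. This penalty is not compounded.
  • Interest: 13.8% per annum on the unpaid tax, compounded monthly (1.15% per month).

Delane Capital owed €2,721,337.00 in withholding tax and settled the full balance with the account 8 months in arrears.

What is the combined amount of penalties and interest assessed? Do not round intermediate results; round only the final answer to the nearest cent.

Failure-to-file penalty: 10% × €2,721,337.00 = €272,133.70
Failure-to-pay penalty = 1.5% × €2,721,337.00 × 8 mo = €326,560.44
Interest: €2,721,337.00 × ((1 + 0.0115)^8 − 1) = €2,721,337.00 × 0.0957894… = €260,675.2510…
Penalties + interest = €598,694.1400 + €260,675.2510… = €859,369.39

€859,369.39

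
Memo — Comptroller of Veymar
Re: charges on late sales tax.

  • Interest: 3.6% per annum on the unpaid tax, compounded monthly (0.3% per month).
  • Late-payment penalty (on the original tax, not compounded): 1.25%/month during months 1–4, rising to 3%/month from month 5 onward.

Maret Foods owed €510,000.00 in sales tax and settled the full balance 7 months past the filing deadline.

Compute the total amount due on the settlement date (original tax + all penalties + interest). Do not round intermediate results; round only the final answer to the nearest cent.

Penalty, months 1–4: 4 × 1.25% × €510,000.00 = €25,500.00
Penalty, months 5–7: 3 × 3% × €510,000.00 = €45,900.00
Interest: €510,000.00 × ((1 + 0.003)^7 − 1) = €510,000.00 × 0.0211899… = €10,806.8734…
Total = €510,000.00 + €71,400.0000 + €10,806.8734… = €592,206.87

€592,206.87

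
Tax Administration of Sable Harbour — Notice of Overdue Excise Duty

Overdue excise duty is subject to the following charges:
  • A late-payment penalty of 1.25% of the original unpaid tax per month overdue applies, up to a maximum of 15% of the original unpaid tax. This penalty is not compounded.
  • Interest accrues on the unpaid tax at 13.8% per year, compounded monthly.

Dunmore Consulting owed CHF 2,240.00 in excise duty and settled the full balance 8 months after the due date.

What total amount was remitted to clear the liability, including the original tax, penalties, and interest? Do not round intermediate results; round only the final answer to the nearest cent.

CHF 2,678.57

Penalty: 8 × 1.25% × CHF 2,240.00 = CHF 224.00 (below the 15% cap of CHF 336.00)
Interest (13.8%/yr ÷ 12 = 1.15%/month): CHF 2,240.00 × ((1 + 0.0115)^8 − 1) = CHF 214.5683…
Total = CHF 2,240.00 + CHF 224.0000 + CHF 214.5683… = CHF 2,678.57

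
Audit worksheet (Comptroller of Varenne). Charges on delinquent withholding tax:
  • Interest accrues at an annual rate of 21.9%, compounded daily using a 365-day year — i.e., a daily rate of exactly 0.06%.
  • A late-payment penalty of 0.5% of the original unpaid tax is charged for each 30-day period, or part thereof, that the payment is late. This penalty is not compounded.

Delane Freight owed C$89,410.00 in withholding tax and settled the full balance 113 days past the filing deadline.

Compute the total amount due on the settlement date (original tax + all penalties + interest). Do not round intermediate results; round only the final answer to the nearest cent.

C$97,468.48

Penalty periods: ⌈113/30⌉ = 4; penalty = 4 × 0.5% × C$89,410.00 = C$1,788.20
Interest: C$89,410.00 × ((1 + 0.0006)^113 − 1) = C$89,410.00 × 0.07012950… = C$6,270.2785…
Total = C$89,410.00 + C$1,788.2000 + C$6,270.2785… = C$97,468.48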